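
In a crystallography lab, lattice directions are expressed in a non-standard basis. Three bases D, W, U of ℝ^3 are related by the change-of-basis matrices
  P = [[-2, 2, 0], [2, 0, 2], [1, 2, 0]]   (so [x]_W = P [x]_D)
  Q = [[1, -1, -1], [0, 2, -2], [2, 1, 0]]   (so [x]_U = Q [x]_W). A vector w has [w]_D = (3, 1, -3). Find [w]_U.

(-9, -10, -8)

Composing the changes, [w]_U = Q P [w]_D.
Q P = [[-5, 0, -2], [2, -4, 4], [-2, 4, 2]]; applying this to (3, 1, -3) gives (-9, -10, -8).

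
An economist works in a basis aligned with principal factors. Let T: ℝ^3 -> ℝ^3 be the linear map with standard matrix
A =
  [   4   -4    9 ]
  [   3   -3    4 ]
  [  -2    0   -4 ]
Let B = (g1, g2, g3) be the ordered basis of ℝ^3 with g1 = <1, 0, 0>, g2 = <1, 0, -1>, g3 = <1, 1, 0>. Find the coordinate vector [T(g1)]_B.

Compute T(g1) = A g1 = <4, 3, -2> in standard coordinates.
Then write this in B-coordinates: solve for y in y_1 g1 + ... + y_3 g3 = <4, 3, -2>.
This gives y = <-1, 2, 3>, which is column 1 of [T]_B.

<-1, 2, 3>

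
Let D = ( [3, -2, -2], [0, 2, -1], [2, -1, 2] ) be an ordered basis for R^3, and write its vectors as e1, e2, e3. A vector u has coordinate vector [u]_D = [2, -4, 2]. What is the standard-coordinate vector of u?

u = M [u]_D, where M has columns e1, ..., e3.
Carrying out the matrix-vector product, u = [10, -14, 4].

[10, -14, 4]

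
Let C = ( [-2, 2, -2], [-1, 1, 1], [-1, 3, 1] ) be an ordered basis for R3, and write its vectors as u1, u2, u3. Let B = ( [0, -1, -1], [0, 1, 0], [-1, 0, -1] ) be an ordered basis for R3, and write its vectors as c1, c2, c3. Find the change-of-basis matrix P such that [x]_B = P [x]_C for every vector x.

[[0, -2, -2], [2, -1, 1], [2, 1, 1]]

Let M have columns uj and N have columns cj. Then for every x, N [x]_B = x = M [x]_C, so P = N^(-1) M.
Since det N = -1, N^(-1) has integer entries; multiplying gives P = [[0, -2, -2], [2, -1, 1], [2, 1, 1]].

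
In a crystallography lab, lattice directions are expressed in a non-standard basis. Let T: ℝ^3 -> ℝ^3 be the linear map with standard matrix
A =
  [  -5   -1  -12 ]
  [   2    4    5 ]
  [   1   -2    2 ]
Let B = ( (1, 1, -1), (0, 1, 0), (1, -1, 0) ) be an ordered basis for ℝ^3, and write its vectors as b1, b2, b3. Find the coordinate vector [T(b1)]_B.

(3, 1, 3)

Compute T(b1) = A b1 = (6, 1, -3) in standard coordinates.
Then write this in B-coordinates: solve for y in y_1 b1 + ... + y_3 b3 = (6, 1, -3).
This gives y = (3, 1, 3), which is column 1 of [T]_B.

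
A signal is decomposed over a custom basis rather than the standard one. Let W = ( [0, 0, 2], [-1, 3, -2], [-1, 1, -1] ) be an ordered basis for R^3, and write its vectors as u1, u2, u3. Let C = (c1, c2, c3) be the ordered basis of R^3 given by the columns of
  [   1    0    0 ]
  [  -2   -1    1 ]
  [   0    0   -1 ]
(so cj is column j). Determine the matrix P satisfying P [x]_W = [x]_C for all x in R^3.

Let M have columns uj and N have columns cj. Then for every x, N [x]_C = x = M [x]_W, so P = N^(-1) M.
Since det N = 1, N^(-1) has integer entries; multiplying gives P = [[0, -1, -1], [-2, 1, 2], [-2, 2, 1]].

[[0, -1, -1], [-2, 1, 2], [-2, 2, 1]]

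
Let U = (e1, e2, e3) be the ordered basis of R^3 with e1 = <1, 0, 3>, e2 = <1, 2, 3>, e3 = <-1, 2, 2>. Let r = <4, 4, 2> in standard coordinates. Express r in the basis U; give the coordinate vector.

<-2, 4, -2>

[r]_U is the unique c with M c = r, where M has columns e1, ..., e3.
Solving this 3x3 system gives c = (-2, 4, -2).
Check: -2e1 + 4e2 - 2e3 = <4, 4, 2>.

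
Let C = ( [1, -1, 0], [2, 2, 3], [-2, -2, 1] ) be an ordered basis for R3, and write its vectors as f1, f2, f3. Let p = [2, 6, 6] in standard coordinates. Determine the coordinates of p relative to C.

Write p = c_1 f1 + ... + c_3 f3 and solve for the c_i.
Gaussian elimination on [M | p] yields c = (-2, 2, 0).
Check: -2f1 + 2f2 + 0·f3 = [2, 6, 6].

[-2, 2, 0]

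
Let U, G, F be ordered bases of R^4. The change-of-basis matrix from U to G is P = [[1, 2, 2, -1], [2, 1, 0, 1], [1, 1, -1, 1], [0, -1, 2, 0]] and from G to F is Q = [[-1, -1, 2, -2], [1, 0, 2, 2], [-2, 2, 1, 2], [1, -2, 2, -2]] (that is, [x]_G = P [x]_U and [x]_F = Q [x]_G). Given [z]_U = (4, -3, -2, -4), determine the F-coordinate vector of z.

First [z]_G = P [z]_U = (-2, 1, -1, -1).
Then [z]_F = Q [z]_G = (1, -6, 3, -4).

(1, -6, 3, -4)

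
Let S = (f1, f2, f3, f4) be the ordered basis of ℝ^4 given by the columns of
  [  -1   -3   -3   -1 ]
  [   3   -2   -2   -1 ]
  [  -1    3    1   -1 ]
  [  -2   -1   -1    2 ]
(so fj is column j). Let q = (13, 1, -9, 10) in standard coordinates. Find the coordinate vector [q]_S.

[q]_S is the unique c with M c = q, where M has columns f1, ..., f4.
Row-reducing the augmented matrix [M | q] gives c = (-2, -3, -1, 1).
Check: -2f1 - 3f2 - f3 + f4 = (13, 1, -9, 10).

(-2, -3, -1, 1)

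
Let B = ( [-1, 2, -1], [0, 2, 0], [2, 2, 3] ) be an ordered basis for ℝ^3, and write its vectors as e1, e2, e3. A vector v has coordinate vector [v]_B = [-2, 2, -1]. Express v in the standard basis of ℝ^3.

[0, -2, -1]

By definition v = -2e1 + 2e2 - e3.
Summing componentwise gives [0, -2, -1].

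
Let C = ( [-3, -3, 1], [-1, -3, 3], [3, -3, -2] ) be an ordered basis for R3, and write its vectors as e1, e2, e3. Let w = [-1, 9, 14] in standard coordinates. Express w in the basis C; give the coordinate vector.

[-4, 4, -3]

[w]_C is the unique c with M c = w, where M has columns e1, ..., e3.
Row-reducing the augmented matrix [M | w] gives c = (-4, 4, -3).
Check: -4e1 + 4e2 - 3e3 = [-1, 9, 14].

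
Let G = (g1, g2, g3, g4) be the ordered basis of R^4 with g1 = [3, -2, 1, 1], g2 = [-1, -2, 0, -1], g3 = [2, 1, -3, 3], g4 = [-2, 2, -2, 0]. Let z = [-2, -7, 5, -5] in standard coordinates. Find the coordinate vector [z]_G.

[0, 2, -1, -1]

We seek scalars with c_1 g1 + ... + c_4 g4 = z; equivalently solve M c = z where the columns of M are g1, ..., g4.
Row-reducing the augmented matrix [M | z] gives c = (0, 2, -1, -1).
Check: 0·g1 + 2g2 - g3 - g4 = [-2, -7, 5, -5].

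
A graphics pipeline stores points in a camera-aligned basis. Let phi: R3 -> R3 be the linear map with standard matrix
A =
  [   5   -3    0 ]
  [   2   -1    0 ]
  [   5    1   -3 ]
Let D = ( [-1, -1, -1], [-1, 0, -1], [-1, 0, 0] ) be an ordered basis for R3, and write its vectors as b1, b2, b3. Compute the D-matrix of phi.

[[1, 2, 2], [2, 0, 3], [-1, 3, 0]]

The j-th column of [phi]_D is [phi(bj)]_D.
phi(b1) = A b1 = [-2, -1, -3] = b1 + 2b2 - b3, so column 1 is [1, 2, -1].
Repeating for b2, b3 and assembling the columns gives [[1, 2, 2], [2, 0, 3], [-1, 3, 0]].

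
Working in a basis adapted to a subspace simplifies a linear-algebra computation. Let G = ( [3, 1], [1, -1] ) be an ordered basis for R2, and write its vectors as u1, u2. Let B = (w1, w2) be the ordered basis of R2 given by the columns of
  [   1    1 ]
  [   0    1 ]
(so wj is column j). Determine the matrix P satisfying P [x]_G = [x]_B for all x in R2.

Take x = uj: its G-coordinates are the j-th standard unit vector, so P e_j — column j of P — equals [uj]_B.
u1 = 2w1 + w2, giving column 1 = [2, 1]; repeating for each j gives P = [[2, 2], [1, -1]].

[[2, 2], [1, -1]]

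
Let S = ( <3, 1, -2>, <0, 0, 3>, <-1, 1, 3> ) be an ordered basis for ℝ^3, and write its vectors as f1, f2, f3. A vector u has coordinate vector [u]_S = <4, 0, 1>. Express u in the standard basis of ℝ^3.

The coordinates say u = 4f1 + 0·f2 + f3; adding the scaled basis vectors gives <11, 5, -5>.

<11, 5, -5>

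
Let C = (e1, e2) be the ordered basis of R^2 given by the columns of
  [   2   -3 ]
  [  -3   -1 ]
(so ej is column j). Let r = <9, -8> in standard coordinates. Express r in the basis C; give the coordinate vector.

We seek scalars with c_1 e1 + c_2 e2 = r; equivalently solve M c = r where the columns of M are e1, e2.
System: 2c_1 - 3c_2 = 9, -3c_1 - c_2 = -8; solving gives c_1 = 3, c_2 = -1.
Check: 3e1 - e2 = <9, -8>.

<3, -1>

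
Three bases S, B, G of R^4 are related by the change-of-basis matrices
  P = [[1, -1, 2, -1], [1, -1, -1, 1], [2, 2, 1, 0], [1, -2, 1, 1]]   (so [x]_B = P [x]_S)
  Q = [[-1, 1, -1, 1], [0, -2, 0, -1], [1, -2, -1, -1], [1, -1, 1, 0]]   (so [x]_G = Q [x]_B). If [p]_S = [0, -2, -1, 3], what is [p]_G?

First [p]_B = P [p]_S = [-3, 6, -5, 6].
Then [p]_G = Q [p]_B = [20, -18, -16, -14].

[20, -18, -16, -14]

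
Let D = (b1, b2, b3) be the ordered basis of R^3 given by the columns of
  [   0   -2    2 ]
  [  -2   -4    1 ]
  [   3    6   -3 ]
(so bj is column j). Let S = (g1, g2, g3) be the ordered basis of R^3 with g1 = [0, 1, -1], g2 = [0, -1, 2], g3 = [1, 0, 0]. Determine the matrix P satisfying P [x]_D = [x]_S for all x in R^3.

[[-1, -2, -1], [1, 2, -2], [0, -2, 2]]

Take x = bj: its D-coordinates are the j-th standard unit vector, so P e_j — column j of P — equals [bj]_S.
b1 = -g1 + g2 + 0·g3, giving column 1 = [-1, 1, 0]; repeating for each j gives P = [[-1, -2, -1], [1, 2, -2], [0, -2, 2]].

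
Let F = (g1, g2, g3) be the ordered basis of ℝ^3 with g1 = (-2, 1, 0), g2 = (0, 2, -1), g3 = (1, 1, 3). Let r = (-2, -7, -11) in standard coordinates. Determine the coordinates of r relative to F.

[r]_F is the unique c with M c = r, where M has columns g1, ..., g3.
Gaussian elimination on [M | r] yields c = (-1, -1, -4).
Check: -g1 - g2 - 4g3 = (-2, -7, -11).

(-1, -1, -4)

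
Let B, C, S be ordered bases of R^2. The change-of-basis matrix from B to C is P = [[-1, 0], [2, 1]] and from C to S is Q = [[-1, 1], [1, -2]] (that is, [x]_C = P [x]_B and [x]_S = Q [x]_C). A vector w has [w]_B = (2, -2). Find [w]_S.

Apply P to get C-coordinates (-2, 2), then Q to get S-coordinates.
The result is [w]_S = (4, -6).

(4, -6)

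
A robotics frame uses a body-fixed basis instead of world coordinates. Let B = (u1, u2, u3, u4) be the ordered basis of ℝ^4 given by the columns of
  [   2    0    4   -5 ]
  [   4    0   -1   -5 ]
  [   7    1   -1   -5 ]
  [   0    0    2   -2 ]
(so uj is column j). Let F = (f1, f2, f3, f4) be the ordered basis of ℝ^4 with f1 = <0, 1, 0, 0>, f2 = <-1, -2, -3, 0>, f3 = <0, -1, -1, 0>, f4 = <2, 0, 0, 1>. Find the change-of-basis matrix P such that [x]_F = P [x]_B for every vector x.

Column j of P is [uj]_F, since P maps B-coordinates to F-coordinates.
Expressing u1 in F: u1 = -f1 - 2f2 - f3 + 0·f4, so column 1 of P is <-1, -2, -1, 0>.
Doing the same for each uj gives P = [[-1, -1, 0, -1], [-2, 0, 0, 1], [-1, -1, 1, 2], [0, 0, 2, -2]].

[[-1, -1, 0, -1], [-2, 0, 0, 1], [-1, -1, 1, 2], [0, 0, 2, -2]]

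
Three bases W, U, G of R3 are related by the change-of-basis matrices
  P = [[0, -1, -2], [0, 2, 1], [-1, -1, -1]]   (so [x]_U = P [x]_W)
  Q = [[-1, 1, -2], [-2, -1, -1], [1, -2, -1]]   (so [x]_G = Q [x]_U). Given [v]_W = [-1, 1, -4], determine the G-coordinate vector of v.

First [v]_U = P [v]_W = [7, -2, 4].
Then [v]_G = Q [v]_U = [-17, -16, 7].

[-17, -16, 7]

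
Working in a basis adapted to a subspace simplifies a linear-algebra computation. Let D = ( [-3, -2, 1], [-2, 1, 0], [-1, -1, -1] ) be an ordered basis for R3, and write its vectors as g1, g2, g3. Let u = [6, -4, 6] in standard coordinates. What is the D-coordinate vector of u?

[2, -4, -4]

We seek scalars with c_1 g1 + ... + c_3 g3 = u; equivalently solve M c = u where the columns of M are g1, ..., g3.
Solving this 3x3 system gives c = (2, -4, -4).
Check: 2g1 - 4g2 - 4g3 = [6, -4, 6].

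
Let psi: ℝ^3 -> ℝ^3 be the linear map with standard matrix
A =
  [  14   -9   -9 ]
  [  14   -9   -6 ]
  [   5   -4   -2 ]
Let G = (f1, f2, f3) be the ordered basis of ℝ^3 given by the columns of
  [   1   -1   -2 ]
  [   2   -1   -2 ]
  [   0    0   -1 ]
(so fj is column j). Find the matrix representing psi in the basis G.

Let P have columns f1, ..., f3. Then [psi]_G = P^(-1) A P.
Here det P = -1, so P^(-1) is integer; computing A P first and then P^(-1)(A P) gives [[0, 0, -3], [-2, 3, -2], [3, 1, 0]].

[[0, 0, -3], [-2, 3, -2], [3, 1, 0]]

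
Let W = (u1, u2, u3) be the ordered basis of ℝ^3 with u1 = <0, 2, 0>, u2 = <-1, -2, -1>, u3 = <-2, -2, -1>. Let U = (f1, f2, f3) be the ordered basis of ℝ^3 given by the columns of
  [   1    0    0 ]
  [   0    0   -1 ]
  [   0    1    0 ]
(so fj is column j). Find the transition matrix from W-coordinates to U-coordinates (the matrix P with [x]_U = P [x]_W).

Take x = uj: its W-coordinates are the j-th standard unit vector, so P e_j — column j of P — equals [uj]_U.
u1 = 0·f1 + 0·f2 - 2f3, giving column 1 = <0, 0, -2>; repeating for each j gives P = [[0, -1, -2], [0, -1, -1], [-2, 2, 2]].

[[0, -1, -2], [0, -1, -1], [-2, 2, 2]]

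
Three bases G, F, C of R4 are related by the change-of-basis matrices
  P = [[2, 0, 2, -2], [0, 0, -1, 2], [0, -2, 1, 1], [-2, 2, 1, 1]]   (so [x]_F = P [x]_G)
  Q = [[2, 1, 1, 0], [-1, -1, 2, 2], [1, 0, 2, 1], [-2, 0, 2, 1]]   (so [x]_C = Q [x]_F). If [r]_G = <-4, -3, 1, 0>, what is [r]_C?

<-6, 27, 11, 29>

First [r]_F = P [r]_G = <-6, -1, 7, 3>.
Then [r]_C = Q [r]_F = <-6, 27, 11, 29>.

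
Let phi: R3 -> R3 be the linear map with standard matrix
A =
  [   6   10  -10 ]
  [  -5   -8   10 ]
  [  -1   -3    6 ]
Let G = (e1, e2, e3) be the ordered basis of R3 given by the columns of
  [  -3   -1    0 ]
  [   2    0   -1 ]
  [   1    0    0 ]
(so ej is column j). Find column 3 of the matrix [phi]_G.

[3, 1, -2]

Column 3 of [phi]_G is the G-coordinate vector of phi(e3).
In standard coordinates phi(e3) = A e3 = [-10, 8, 3].
Converting to G: [-10, 8, 3] = 3e1 + e2 - 2e3, so the coordinate vector is [3, 1, -2].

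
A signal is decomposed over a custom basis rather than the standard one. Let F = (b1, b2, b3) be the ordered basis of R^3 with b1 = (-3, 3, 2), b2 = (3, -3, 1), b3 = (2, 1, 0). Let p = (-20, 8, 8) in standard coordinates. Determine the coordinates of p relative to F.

(4, 0, -4)

[p]_F is the unique c with M c = p, where M has columns b1, ..., b3.
Solving this 3x3 system gives c = (4, 0, -4).
Check: 4b1 + 0·b2 - 4b3 = (-20, 8, 8).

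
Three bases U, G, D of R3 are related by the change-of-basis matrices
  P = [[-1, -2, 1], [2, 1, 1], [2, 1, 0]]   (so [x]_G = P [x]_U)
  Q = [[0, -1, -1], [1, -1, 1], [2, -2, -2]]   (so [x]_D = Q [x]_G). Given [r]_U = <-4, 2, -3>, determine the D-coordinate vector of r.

<15, 0, 24>

First [r]_G = P [r]_U = <-3, -9, -6>.
Then [r]_D = Q [r]_G = <15, 0, 24>.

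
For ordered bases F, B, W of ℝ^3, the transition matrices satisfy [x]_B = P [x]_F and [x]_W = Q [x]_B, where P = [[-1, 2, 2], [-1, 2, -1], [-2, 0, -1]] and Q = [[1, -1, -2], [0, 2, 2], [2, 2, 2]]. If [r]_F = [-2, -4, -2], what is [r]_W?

First [r]_B = P [r]_F = [-10, -4, 6].
Then [r]_W = Q [r]_B = [-18, 4, -16].

[-18, 4, -16]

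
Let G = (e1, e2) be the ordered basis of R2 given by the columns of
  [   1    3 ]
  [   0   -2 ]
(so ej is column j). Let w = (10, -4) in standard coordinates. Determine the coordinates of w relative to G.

[w]_G is the unique c with M c = w, where M has columns e1, e2.
System: c_1 + 3c_2 = 10, 0c_1 - 2c_2 = -4; solving gives c_1 = 4, c_2 = 2.
Check: 4e1 + 2e2 = (10, -4).

(4, 2)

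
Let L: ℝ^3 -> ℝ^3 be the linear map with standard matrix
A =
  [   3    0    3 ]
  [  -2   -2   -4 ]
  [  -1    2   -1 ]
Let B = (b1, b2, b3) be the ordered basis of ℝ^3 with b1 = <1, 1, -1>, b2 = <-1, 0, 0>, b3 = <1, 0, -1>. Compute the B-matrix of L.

Let P have columns b1, ..., b3. Then [L]_B = P^(-1) A P.
Here det P = -1, so P^(-1) is integer; computing A P first and then P^(-1)(A P) gives [[0, 2, 2], [-2, 2, 0], [-2, -3, -2]].

[[0, 2, 2], [-2, 2, 0], [-2, -3, -2]]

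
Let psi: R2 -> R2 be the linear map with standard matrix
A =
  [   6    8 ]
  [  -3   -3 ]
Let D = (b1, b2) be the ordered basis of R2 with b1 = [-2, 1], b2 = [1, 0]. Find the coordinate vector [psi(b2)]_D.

[-3, 0]

Compute psi(b2) = A b2 = [6, -3] in standard coordinates.
Then write this in D-coordinates: solve for y in y_1 b1 + y_2 b2 = [6, -3].
This gives y = [-3, 0], which is column 2 of [psi]_D.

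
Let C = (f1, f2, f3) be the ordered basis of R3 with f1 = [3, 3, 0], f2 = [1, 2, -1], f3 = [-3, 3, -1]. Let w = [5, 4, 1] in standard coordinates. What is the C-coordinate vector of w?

[2, -1, 0]

Write w = c_1 f1 + ... + c_3 f3 and solve for the c_i.
Solving this 3x3 system gives c = (2, -1, 0).
Check: 2f1 - f2 + 0·f3 = [5, 4, 1].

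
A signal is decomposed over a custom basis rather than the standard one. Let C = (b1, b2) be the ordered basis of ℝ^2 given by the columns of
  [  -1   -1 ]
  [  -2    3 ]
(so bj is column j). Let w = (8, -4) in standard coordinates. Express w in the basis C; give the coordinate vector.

(-4, -4)

Write w = c_1 b1 + c_2 b2 and solve for the c_i.
System: -c_1 - c_2 = 8, -2c_1 + 3c_2 = -4; solving gives c_1 = -4, c_2 = -4.
Check: -4b1 - 4b2 = (8, -4).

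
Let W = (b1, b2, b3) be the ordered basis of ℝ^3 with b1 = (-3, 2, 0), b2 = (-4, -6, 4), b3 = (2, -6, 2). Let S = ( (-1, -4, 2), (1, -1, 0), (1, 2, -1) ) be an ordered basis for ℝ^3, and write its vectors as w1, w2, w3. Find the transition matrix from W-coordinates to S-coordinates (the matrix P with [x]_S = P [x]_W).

[[-1, 2, 2], [-2, -2, 2], [-2, 0, 2]]

Let M have columns bj and N have columns wj. Then for every x, N [x]_S = x = M [x]_W, so P = N^(-1) M.
Since det N = 1, N^(-1) has integer entries; multiplying gives P = [[-1, 2, 2], [-2, -2, 2], [-2, 0, 2]].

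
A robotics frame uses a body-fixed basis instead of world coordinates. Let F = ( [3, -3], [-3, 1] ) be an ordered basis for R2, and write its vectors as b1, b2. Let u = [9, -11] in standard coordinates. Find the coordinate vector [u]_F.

Write u = c_1 b1 + c_2 b2 and solve for the c_i.
System: 3c_1 - 3c_2 = 9, -3c_1 + c_2 = -11; solving gives c_1 = 4, c_2 = 1.
Check: 4b1 + b2 = [9, -11].

[4, 1]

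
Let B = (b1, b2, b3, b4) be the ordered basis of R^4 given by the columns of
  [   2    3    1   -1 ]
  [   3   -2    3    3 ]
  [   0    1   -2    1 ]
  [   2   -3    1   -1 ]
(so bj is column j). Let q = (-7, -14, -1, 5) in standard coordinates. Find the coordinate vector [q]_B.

(-1, -2, -2, -3)

[q]_B is the unique c with M c = q, where M has columns b1, ..., b4.
Solving this 4x4 system gives c = (-1, -2, -2, -3).
Check: -b1 - 2b2 - 2b3 - 3b4 = (-7, -14, -1, 5).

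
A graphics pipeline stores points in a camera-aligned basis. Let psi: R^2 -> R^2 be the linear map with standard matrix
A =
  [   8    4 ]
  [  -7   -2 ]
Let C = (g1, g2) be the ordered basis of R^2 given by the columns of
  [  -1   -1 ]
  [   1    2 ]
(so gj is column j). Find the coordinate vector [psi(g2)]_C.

<-3, 3>

Compute psi(g2) = A g2 = <0, 3> in standard coordinates.
Then write this in C-coordinates: solve for y in y_1 g1 + y_2 g2 = <0, 3>.
This gives y = <-3, 3>, which is column 2 of [psi]_C.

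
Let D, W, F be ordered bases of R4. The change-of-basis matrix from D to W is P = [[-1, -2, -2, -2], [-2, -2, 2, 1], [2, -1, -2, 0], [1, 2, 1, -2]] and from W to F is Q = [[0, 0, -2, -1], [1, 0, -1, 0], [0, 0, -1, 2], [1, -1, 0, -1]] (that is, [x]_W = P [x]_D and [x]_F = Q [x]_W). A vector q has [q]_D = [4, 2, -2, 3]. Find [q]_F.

First [q]_W = P [q]_D = [-10, -13, 10, 0].
Then [q]_F = Q [q]_W = [-20, -20, -10, 3].

[-20, -20, -10, 3]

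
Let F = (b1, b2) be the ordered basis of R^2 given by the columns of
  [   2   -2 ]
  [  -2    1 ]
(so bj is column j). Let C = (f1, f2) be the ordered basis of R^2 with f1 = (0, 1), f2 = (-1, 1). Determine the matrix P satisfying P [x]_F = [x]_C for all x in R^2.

Take x = bj: its F-coordinates are the j-th standard unit vector, so P e_j — column j of P — equals [bj]_C.
b1 = 0·f1 - 2f2, giving column 1 = (0, -2); repeating for each j gives P = [[0, -1], [-2, 2]].

[[0, -1], [-2, 2]]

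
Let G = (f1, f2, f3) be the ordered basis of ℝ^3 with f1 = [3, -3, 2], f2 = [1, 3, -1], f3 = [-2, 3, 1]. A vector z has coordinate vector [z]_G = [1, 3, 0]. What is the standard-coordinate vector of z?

[6, 6, -1]

z = M [z]_G, where M has columns f1, ..., f3.
Carrying out the matrix-vector product, z = [6, 6, -1].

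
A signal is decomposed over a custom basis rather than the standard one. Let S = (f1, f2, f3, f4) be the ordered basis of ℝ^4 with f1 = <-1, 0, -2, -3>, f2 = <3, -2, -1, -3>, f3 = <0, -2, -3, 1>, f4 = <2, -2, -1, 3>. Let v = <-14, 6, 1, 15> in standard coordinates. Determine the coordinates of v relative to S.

[v]_S is the unique c with M c = v, where M has columns f1, ..., f4.
Solving this 4x4 system gives c = (-2, -4, 3, -2).
Check: -2f1 - 4f2 + 3f3 - 2f4 = <-14, 6, 1, 15>.

<-2, -4, 3, -2>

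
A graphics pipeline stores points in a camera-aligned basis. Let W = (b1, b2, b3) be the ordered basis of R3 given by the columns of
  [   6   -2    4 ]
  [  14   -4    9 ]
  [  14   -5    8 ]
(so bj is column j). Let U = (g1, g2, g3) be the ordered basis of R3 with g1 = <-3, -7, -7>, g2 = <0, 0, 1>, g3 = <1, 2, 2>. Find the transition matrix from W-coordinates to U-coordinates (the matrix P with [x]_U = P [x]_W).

Take x = bj: its W-coordinates are the j-th standard unit vector, so P e_j — column j of P — equals [bj]_U.
b1 = -2g1 + 0·g2 + 0·g3, giving column 1 = <-2, 0, 0>; repeating for each j gives P = [[-2, 0, -1], [0, -1, -1], [0, -2, 1]].

[[-2, 0, -1], [0, -1, -1], [0, -2, 1]]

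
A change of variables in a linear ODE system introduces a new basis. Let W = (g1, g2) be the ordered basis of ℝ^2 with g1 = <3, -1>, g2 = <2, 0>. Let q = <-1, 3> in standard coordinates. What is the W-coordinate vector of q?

<-3, 4>

We seek scalars with c_1 g1 + c_2 g2 = q; equivalently solve M c = q where the columns of M are g1, g2.
System: 3c_1 + 2c_2 = -1, -c_1 + 0c_2 = 3; solving gives c_1 = -3, c_2 = 4.
Check: -3g1 + 4g2 = <-1, 3>.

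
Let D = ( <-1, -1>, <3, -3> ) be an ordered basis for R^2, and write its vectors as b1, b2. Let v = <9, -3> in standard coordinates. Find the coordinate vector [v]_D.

We seek scalars with c_1 b1 + c_2 b2 = v; equivalently solve M c = v where the columns of M are b1, b2.
System: -c_1 + 3c_2 = 9, -c_1 - 3c_2 = -3; solving gives c_1 = -3, c_2 = 2.
Check: -3b1 + 2b2 = <9, -3>.

<-3, 2>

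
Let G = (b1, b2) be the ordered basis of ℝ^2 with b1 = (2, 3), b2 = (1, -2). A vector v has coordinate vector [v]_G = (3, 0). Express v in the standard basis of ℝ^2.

v = M [v]_G, where M has columns b1, b2.
Carrying out the matrix-vector product, v = (6, 9).

(6, 9)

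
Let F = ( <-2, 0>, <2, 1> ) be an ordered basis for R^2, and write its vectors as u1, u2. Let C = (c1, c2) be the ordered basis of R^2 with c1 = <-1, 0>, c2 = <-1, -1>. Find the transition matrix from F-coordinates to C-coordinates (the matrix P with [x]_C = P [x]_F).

[[2, -1], [0, -1]]

Column j of P is [uj]_C, since P maps F-coordinates to C-coordinates.
Expressing u1 in C: u1 = 2c1 + 0·c2, so column 1 of P is <2, 0>.
Doing the same for each uj gives P = [[2, -1], [0, -1]].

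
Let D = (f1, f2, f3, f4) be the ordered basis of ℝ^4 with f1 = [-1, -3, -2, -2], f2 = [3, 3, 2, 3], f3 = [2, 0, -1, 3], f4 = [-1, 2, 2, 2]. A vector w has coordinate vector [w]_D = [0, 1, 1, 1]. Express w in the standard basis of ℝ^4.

w = M [w]_D, where M has columns f1, ..., f4.
Carrying out the matrix-vector product, w = [4, 5, 3, 8].

[4, 5, 3, 8]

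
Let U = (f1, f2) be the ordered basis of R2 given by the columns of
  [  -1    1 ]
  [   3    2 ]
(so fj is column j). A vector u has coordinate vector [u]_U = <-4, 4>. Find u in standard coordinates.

<8, -4>

By definition u = -4f1 + 4f2.
Summing componentwise gives <8, -4>.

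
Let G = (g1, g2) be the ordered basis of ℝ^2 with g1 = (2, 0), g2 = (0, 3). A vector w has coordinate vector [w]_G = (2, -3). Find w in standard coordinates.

The coordinates say w = 2g1 - 3g2; adding the scaled basis vectors gives (4, -9).

(4, -9)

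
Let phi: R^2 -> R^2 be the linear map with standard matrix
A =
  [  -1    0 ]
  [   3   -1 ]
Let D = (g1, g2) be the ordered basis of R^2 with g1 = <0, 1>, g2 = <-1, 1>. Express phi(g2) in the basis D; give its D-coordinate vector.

<-3, -1>

Column 2 of [phi]_D is the D-coordinate vector of phi(g2).
In standard coordinates phi(g2) = A g2 = <1, -4>.
Converting to D: <1, -4> = -3g1 - g2, so the coordinate vector is <-3, -1>.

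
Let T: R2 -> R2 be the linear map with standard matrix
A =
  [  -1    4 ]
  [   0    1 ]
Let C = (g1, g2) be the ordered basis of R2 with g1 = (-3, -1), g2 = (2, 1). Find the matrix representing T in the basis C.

[[-1, 0], [-2, 1]]

The j-th column of [T]_C is [T(gj)]_C.
T(g1) = A g1 = (-1, -1) = -g1 - 2g2, so column 1 is (-1, -2).
Repeating for g2 and assembling the columns gives [[-1, 0], [-2, 1]].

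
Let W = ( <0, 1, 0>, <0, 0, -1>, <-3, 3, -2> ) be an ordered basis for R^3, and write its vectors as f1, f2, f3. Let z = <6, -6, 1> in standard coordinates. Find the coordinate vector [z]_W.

We seek scalars with c_1 f1 + ... + c_3 f3 = z; equivalently solve M c = z where the columns of M are f1, ..., f3.
Row-reducing the augmented matrix [M | z] gives c = (0, 3, -2).
Check: 0·f1 + 3f2 - 2f3 = <6, -6, 1>.

<0, 3, -2>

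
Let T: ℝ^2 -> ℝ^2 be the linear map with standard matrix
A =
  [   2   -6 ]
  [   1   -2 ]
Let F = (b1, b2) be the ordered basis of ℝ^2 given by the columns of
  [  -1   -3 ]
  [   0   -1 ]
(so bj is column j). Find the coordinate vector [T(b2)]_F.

Compute T(b2) = A b2 = (0, -1) in standard coordinates.
Then write this in F-coordinates: solve for y in y_1 b1 + y_2 b2 = (0, -1).
This gives y = (-3, 1), which is column 2 of [T]_F.

(-3, 1)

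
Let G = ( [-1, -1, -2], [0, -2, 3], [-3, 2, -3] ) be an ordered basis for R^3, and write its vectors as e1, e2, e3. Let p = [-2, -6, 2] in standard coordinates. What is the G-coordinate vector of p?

[p]_G is the unique c with M c = p, where M has columns e1, ..., e3.
Solving this 3x3 system gives c = (2, 2, 0).
Check: 2e1 + 2e2 + 0·e3 = [-2, -6, 2].

[2, 2, 0]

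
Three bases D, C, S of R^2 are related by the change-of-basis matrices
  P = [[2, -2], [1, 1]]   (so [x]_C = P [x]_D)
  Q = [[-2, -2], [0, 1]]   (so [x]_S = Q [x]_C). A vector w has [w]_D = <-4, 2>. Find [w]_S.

<28, -2>

Apply P to get C-coordinates <-12, -2>, then Q to get S-coordinates.
The result is [w]_S = <28, -2>.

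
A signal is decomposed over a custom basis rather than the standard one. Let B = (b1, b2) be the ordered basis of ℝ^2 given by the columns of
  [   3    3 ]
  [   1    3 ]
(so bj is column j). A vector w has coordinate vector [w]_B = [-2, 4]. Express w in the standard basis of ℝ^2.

w = M [w]_B, where M has columns b1, b2.
Carrying out the matrix-vector product, w = [6, 10].

[6, 10]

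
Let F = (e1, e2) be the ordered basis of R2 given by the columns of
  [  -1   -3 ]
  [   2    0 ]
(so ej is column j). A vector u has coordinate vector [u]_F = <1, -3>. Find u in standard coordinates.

<8, 2>

By definition u = e1 - 3e2.
Summing componentwise gives <8, 2>.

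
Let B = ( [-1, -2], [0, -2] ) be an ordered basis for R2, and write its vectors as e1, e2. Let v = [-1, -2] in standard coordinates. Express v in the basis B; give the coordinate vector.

[1, 0]

[v]_B is the unique c with M c = v, where M has columns e1, e2.
System: -c_1 + 0c_2 = -1, -2c_1 - 2c_2 = -2; solving gives c_1 = 1, c_2 = 0.
Check: e1 + 0·e2 = [-1, -2].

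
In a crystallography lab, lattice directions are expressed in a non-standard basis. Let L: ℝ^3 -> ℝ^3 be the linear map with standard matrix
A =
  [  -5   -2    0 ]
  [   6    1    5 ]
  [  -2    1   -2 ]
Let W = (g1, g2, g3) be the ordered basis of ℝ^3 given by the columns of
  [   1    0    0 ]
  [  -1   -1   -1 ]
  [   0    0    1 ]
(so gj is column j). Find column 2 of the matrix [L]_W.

Column 2 of [L]_W is the W-coordinate vector of L(g2).
In standard coordinates L(g2) = A g2 = <2, -1, -1>.
Converting to W: <2, -1, -1> = 2g1 + 0·g2 - g3, so the coordinate vector is <2, 0, -1>.

<2, 0, -1>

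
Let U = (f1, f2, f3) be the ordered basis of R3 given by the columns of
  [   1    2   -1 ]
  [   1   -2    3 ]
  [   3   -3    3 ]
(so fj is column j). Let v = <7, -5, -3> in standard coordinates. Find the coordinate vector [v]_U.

We seek scalars with c_1 f1 + ... + c_3 f3 = v; equivalently solve M c = v where the columns of M are f1, ..., f3.
Solving this 3x3 system gives c = (2, 2, -1).
Check: 2f1 + 2f2 - f3 = <7, -5, -3>.

<2, 2, -1>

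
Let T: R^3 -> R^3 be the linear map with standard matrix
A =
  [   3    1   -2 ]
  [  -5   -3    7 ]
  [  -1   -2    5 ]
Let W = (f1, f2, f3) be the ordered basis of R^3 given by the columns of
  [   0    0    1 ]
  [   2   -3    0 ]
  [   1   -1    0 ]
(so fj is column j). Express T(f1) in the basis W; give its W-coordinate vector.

Column 1 of [T]_W is the W-coordinate vector of T(f1).
In standard coordinates T(f1) = A f1 = <0, 1, 1>.
Converting to W: <0, 1, 1> = 2f1 + f2 + 0·f3, so the coordinate vector is <2, 1, 0>.

<2, 1, 0>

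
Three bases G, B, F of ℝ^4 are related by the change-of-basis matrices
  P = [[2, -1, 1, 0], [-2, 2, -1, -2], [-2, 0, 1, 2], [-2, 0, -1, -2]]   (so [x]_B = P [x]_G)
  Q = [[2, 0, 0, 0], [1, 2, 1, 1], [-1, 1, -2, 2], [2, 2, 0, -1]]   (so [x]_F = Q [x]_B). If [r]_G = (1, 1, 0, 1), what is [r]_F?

First [r]_B = P [r]_G = (1, -2, 0, -4).
Then [r]_F = Q [r]_B = (2, -7, -11, 2).

(2, -7, -11, 2)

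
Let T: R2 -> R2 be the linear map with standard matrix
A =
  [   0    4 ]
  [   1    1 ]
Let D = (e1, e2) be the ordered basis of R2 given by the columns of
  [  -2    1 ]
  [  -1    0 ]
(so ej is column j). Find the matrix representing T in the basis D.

[[3, -1], [2, -2]]

Let P have columns e1, e2. Then [T]_D = P^(-1) A P.
Here det P = 1, so P^(-1) is integer; computing A P first and then P^(-1)(A P) gives [[3, -1], [2, -2]].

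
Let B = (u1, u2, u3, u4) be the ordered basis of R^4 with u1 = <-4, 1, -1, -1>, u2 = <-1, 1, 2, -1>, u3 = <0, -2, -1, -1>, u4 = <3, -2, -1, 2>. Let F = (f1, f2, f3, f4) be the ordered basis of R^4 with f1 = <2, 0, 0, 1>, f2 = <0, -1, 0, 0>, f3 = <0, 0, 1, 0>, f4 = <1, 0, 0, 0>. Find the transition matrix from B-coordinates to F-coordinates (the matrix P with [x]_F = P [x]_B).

Let M have columns uj and N have columns fj. Then for every x, N [x]_F = x = M [x]_B, so P = N^(-1) M.
Since det N = 1, N^(-1) has integer entries; multiplying gives P = [[-1, -1, -1, 2], [-1, -1, 2, 2], [-1, 2, -1, -1], [-2, 1, 2, -1]].

[[-1, -1, -1, 2], [-1, -1, 2, 2], [-1, 2, -1, -1], [-2, 1, 2, -1]]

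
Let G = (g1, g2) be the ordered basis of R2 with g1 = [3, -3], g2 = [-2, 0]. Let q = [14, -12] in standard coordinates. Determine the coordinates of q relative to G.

[4, -1]

[q]_G is the unique c with M c = q, where M has columns g1, g2.
System: 3c_1 - 2c_2 = 14, -3c_1 + 0c_2 = -12; solving gives c_1 = 4, c_2 = -1.
Check: 4g1 - g2 = [14, -12].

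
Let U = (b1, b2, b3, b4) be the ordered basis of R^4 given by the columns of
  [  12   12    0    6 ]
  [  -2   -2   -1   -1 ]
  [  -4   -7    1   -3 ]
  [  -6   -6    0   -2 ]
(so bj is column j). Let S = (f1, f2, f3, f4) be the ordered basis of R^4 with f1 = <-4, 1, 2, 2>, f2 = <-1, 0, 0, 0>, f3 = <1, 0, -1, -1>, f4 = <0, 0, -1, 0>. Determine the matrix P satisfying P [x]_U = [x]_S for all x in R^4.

[[-2, -2, -1, -1], [-2, -2, 2, -2], [2, 2, -2, 0], [-2, 1, -1, 1]]

Let M have columns bj and N have columns fj. Then for every x, N [x]_S = x = M [x]_U, so P = N^(-1) M.
Since det N = -1, N^(-1) has integer entries; multiplying gives P = [[-2, -2, -1, -1], [-2, -2, 2, -2], [2, 2, -2, 0], [-2, 1, -1, 1]].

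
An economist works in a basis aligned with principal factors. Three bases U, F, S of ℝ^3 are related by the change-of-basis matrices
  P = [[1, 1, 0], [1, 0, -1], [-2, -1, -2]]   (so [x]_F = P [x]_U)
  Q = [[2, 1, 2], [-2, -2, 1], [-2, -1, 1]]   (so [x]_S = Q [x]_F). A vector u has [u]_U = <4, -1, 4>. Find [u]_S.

Apply P to get F-coordinates <3, 0, -15>, then Q to get S-coordinates.
The result is [u]_S = <-24, -21, -21>.

<-24, -21, -21>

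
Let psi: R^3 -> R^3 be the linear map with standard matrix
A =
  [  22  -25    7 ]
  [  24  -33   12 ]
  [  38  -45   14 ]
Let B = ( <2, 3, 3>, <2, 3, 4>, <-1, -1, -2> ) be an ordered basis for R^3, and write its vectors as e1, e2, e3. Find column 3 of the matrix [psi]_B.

Column 3 of [psi]_B is the B-coordinate vector of psi(e3).
In standard coordinates psi(e3) = A e3 = <-11, -15, -21>.
Converting to B: <-11, -15, -21> = -e1 - 3e2 + 3e3, so the coordinate vector is <-1, -3, 3>.

<-1, -3, 3>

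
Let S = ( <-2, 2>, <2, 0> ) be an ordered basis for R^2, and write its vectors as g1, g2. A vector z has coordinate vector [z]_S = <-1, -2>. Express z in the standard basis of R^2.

By definition z = -g1 - 2g2.
Summing componentwise gives <-2, -2>.

<-2, -2>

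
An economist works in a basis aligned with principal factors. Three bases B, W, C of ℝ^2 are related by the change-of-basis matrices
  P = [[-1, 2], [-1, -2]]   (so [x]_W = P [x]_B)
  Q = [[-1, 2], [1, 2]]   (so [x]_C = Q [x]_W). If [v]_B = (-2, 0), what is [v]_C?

Composing the changes, [v]_C = Q P [v]_B.
Q P = [[-1, -6], [-3, -2]]; applying this to (-2, 0) gives (2, 6).

(2, 6)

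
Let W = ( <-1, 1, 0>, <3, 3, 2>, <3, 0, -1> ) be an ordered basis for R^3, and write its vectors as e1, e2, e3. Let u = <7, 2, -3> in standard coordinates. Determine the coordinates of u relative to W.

Write u = c_1 e1 + ... + c_3 e3 and solve for the c_i.
Row-reducing the augmented matrix [M | u] gives c = (2, 0, 3).
Check: 2e1 + 0·e2 + 3e3 = <7, 2, -3>.

<2, 0, 3>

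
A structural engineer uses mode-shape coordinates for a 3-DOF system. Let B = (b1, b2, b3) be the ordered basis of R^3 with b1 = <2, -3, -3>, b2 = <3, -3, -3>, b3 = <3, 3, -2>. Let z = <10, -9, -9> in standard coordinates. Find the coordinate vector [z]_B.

Write z = c_1 b1 + ... + c_3 b3 and solve for the c_i.
Row-reducing the augmented matrix [M | z] gives c = (-1, 4, 0).
Check: -b1 + 4b2 + 0·b3 = <10, -9, -9>.

<-1, 4, 0>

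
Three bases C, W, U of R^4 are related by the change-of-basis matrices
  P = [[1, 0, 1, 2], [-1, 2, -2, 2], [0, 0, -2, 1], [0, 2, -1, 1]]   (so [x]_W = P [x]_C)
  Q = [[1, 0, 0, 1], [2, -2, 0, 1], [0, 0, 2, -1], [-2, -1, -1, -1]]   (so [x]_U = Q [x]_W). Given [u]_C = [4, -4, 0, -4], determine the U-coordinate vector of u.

Composing the changes, [u]_U = Q P [u]_C.
Q P = [[1, 2, 0, 3], [4, -2, 5, 1], [0, -2, -3, 1], [-1, -4, 3, -8]]; applying this to [4, -4, 0, -4] gives [-16, 20, 4, 44].

[-16, 20, 4, 44]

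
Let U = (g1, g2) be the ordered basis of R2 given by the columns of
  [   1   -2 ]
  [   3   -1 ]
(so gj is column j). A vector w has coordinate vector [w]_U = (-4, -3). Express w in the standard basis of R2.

The coordinates say w = -4g1 - 3g2; adding the scaled basis vectors gives (2, -9).

(2, -9)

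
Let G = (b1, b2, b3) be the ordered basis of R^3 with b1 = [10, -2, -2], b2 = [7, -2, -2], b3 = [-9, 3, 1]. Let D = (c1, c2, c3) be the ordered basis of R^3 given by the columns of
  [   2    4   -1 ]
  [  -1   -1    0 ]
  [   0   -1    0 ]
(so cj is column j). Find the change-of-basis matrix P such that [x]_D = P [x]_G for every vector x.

[[0, 0, -2], [2, 2, -1], [-2, 1, 1]]

Column j of P is [bj]_D, since P maps G-coordinates to D-coordinates.
Expressing b1 in D: b1 = 0·c1 + 2c2 - 2c3, so column 1 of P is [0, 2, -2].
Doing the same for each bj gives P = [[0, 0, -2], [2, 2, -1], [-2, 1, 1]].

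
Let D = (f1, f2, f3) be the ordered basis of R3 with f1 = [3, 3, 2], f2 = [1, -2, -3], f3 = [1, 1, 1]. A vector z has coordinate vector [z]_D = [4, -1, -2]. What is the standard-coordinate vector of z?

[9, 12, 9]

By definition z = 4f1 - f2 - 2f3.
Summing componentwise gives [9, 12, 9].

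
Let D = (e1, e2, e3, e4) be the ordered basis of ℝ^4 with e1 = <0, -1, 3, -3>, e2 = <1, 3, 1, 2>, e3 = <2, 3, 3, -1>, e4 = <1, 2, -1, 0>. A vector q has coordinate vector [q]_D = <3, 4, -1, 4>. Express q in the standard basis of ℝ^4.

<6, 14, 6, 0>

q = M [q]_D, where M has columns e1, ..., e4.
Carrying out the matrix-vector product, q = <6, 14, 6, 0>.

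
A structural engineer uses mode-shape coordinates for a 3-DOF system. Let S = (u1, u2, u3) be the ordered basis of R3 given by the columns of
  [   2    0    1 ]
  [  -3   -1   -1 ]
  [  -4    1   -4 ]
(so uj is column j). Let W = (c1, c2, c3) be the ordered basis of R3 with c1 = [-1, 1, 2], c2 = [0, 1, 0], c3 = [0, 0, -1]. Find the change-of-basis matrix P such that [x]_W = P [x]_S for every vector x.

[[-2, 0, -1], [-1, -1, 0], [0, -1, 2]]

Let M have columns uj and N have columns cj. Then for every x, N [x]_W = x = M [x]_S, so P = N^(-1) M.
Since det N = 1, N^(-1) has integer entries; multiplying gives P = [[-2, 0, -1], [-1, -1, 0], [0, -1, 2]].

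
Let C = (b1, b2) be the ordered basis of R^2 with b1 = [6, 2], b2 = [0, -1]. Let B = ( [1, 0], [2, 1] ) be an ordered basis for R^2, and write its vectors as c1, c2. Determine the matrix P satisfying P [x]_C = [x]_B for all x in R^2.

Take x = bj: its C-coordinates are the j-th standard unit vector, so P e_j — column j of P — equals [bj]_B.
b1 = 2c1 + 2c2, giving column 1 = [2, 2]; repeating for each j gives P = [[2, 2], [2, -1]].

[[2, 2], [2, -1]]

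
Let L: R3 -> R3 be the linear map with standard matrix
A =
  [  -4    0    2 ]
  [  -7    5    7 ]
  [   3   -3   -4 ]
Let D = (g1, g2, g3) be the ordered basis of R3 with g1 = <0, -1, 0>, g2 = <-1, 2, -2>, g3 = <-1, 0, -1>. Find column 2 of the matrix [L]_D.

Column 2 of [L]_D is the D-coordinate vector of L(g2).
In standard coordinates L(g2) = A g2 = <0, 3, -1>.
Converting to D: <0, 3, -1> = -g1 + g2 - g3, so the coordinate vector is <-1, 1, -1>.

<-1, 1, -1>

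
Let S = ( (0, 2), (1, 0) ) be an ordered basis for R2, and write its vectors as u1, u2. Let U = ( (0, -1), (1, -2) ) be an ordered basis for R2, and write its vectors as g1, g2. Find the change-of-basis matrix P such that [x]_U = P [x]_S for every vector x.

Let M have columns uj and N have columns gj. Then for every x, N [x]_U = x = M [x]_S, so P = N^(-1) M.
Since det N = 1, N^(-1) has integer entries; multiplying gives P = [[-2, -2], [0, 1]].

[[-2, -2], [0, 1]]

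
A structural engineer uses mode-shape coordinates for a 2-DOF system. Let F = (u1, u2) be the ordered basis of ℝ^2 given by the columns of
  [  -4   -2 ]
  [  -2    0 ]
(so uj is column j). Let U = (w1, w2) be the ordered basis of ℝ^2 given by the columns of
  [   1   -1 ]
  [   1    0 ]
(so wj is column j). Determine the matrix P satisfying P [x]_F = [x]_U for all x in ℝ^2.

Take x = uj: its F-coordinates are the j-th standard unit vector, so P e_j — column j of P — equals [uj]_U.
u1 = -2w1 + 2w2, giving column 1 = [-2, 2]; repeating for each j gives P = [[-2, 0], [2, 2]].

[[-2, 0], [2, 2]]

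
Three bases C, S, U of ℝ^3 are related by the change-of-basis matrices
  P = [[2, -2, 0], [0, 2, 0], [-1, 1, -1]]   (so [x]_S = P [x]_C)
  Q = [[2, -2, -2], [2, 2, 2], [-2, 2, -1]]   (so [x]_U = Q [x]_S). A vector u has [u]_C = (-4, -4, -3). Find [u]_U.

(10, -10, -19)

Apply P to get S-coordinates (0, -8, 3), then Q to get U-coordinates.
The result is [u]_U = (10, -10, -19).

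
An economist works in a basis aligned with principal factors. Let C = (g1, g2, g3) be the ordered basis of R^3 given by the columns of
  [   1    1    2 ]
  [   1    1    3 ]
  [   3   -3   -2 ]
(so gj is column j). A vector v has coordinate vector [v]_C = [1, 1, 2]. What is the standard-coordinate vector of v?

[6, 8, -4]

By definition v = g1 + g2 + 2g3.
Summing componentwise gives [6, 8, -4].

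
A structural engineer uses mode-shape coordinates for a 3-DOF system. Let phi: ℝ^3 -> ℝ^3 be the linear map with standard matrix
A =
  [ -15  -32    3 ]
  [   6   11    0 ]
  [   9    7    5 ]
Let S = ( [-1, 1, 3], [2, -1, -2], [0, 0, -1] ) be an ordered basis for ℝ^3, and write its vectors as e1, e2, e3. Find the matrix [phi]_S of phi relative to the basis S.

[[2, -2, -3], [-3, -3, -3], [-1, -1, 2]]

With P the matrix whose columns are e1, ..., e3, [phi]_S = P^(-1) A P.
Column by column: phi(e1) = A e1 = [-8, 5, 13]; its S-coordinates [2, -3, -1] give column 1.
Continuing for each basis vector yields [phi]_S = [[2, -2, -3], [-3, -3, -3], [-1, -1, 2]].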